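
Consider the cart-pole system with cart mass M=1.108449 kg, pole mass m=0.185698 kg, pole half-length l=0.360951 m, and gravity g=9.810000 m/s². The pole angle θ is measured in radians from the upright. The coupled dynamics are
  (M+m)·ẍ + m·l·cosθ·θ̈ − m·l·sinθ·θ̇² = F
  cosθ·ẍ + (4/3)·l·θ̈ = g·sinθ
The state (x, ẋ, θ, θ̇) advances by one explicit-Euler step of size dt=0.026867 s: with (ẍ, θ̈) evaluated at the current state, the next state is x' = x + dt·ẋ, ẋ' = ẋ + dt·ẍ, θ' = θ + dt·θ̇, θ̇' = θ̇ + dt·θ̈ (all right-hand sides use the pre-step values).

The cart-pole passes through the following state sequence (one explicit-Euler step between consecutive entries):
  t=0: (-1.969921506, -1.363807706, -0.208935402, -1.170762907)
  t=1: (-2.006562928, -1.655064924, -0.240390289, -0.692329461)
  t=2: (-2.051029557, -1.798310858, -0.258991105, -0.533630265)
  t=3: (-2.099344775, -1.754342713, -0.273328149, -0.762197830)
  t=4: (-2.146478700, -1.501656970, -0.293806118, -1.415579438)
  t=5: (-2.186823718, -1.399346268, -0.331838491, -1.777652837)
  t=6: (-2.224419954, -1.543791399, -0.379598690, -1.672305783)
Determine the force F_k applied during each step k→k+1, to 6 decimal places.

step 0→1:
  ẍ = (ẋ'−ẋ)/dt = (-1.655064924−-1.363807706)/0.026867 = -10.840705
  θ̈ = (θ̇'−θ̇)/dt = (-0.692329461−-1.170762907)/0.026867 = 17.807476
  sinθ=-0.207419, cosθ=0.978252
  F = (M+m)·ẍ + m·l·cosθ·θ̈ − m·l·sinθ·θ̇² = -14.029466 + 1.167639 − -0.019056 = -12.842770
step 1→2:
  ẍ = (ẋ'−ẋ)/dt = (-1.798310858−-1.655064924)/0.026867 = -5.331668
  θ̈ = (θ̇'−θ̇)/dt = (-0.533630265−-0.692329461)/0.026867 = 5.906845
  sinθ=-0.238082, cosθ=0.971245
  F = (M+m)·ẍ + m·l·cosθ·θ̈ − m·l·sinθ·θ̇² = -6.899963 + 0.384539 − -0.007649 = -6.507775
step 2→3:
  ẍ = (ẋ'−ẋ)/dt = (-1.754342713−-1.798310858)/0.026867 = 1.636511
  θ̈ = (θ̇'−θ̇)/dt = (-0.762197830−-0.533630265)/0.026867 = -8.507372
  sinθ=-0.256105, cosθ=0.966649
  F = (M+m)·ẍ + m·l·cosθ·θ̈ − m·l·sinθ·θ̇² = 2.117886 + -0.551213 − -0.004888 = 1.571561
step 3→4:
  ẍ = (ẋ'−ẋ)/dt = (-1.501656970−-1.754342713)/0.026867 = 9.405060
  θ̈ = (θ̇'−θ̇)/dt = (-1.415579438−-0.762197830)/0.026867 = -24.319113
  sinθ=-0.269938, cosθ=0.962878
  F = (M+m)·ẍ + m·l·cosθ·θ̈ − m·l·sinθ·θ̇² = 12.171530 + -1.569547 − -0.010511 = 10.612494
step 4→5:
  ẍ = (ẋ'−ẋ)/dt = (-1.399346268−-1.501656970)/0.026867 = 3.808043
  θ̈ = (θ̇'−θ̇)/dt = (-1.777652837−-1.415579438)/0.026867 = -13.476510
  sinθ=-0.289597, cosθ=0.957149
  F = (M+m)·ẍ + m·l·cosθ·θ̈ − m·l·sinθ·θ̇² = 4.928168 + -0.864594 − -0.038897 = 4.102471
step 5→6:
  ẍ = (ẋ'−ẋ)/dt = (-1.543791399−-1.399346268)/0.026867 = -5.376303
  θ̈ = (θ̇'−θ̇)/dt = (-1.672305783−-1.777652837)/0.026867 = 3.921058
  sinθ=-0.325782, cosθ=0.945445
  F = (M+m)·ẍ + m·l·cosθ·θ̈ − m·l·sinθ·θ̇² = -6.957726 + 0.248482 − -0.069004 = -6.640240

F_0 = -12.842770 N
F_1 = -6.507775 N
F_2 = 1.571561 N
F_3 = 10.612494 N
F_4 = 4.102471 N
F_5 = -6.640240 N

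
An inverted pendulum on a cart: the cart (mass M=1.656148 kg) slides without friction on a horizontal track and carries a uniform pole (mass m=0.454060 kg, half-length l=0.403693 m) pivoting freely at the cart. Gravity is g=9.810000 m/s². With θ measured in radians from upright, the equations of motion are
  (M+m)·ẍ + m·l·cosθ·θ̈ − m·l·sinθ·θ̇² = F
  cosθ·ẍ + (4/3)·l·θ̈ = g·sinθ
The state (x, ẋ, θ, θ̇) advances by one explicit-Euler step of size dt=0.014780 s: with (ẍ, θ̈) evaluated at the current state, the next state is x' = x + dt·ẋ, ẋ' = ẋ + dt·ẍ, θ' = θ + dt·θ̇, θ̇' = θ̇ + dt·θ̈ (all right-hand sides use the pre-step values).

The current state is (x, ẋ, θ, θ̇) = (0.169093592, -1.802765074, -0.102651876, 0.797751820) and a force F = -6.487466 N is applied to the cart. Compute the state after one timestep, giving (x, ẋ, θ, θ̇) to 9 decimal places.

sinθ=-0.102471690, cosθ=0.994735921
temp = (F + m·l·θ̇²·sinθ)/(M+m) = (-6.487466 + -0.011953745)/2.110208 = -3.079990098
θ̈ = (g·sinθ − cosθ·temp)/(l·(4/3 − m·cos²θ/(M+m))) = 4.551192052
ẍ = temp − m·l·θ̈·cosθ/(M+m) = -3.473243204
Euler: x'=0.169093592+0.014780·-1.802765074=0.142448724, ẋ'=-1.802765074+0.014780·-3.473243204=-1.854099609
       θ'=-0.102651876+0.014780·0.797751820=-0.090861104, θ̇'=0.797751820+0.014780·4.551192052=0.865018439

(0.142448724, -1.854099609, -0.090861104, 0.865018439)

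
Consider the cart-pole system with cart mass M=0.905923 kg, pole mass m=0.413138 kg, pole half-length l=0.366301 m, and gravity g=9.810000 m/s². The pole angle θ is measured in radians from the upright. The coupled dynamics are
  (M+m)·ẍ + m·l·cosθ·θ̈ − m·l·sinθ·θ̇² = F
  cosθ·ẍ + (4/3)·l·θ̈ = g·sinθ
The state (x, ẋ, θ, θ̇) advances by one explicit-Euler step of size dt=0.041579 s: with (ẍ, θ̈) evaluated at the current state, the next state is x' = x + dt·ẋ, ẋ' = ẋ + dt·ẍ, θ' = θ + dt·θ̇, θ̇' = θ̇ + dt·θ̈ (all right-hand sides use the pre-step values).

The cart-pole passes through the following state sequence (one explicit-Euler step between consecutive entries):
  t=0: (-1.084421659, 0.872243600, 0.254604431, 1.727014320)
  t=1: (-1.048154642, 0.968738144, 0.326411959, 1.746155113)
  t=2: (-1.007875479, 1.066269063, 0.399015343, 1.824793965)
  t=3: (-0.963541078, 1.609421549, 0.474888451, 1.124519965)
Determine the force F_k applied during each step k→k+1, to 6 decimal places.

step 0→1:
  ẍ = (ẋ'−ẋ)/dt = (0.968738144−0.872243600)/0.041579 = 2.320752
  θ̈ = (θ̇'−θ̇)/dt = (1.746155113−1.727014320)/0.041579 = 0.460348
  sinθ=0.251863, cosθ=0.967763
  F = (M+m)·ẍ + m·l·cosθ·θ̈ − m·l·sinθ·θ̇² = 3.061213 + 0.067420 − 0.113681 = 3.014952
step 1→2:
  ẍ = (ẋ'−ẋ)/dt = (1.066269063−0.968738144)/0.041579 = 2.345677
  θ̈ = (θ̇'−θ̇)/dt = (1.824793965−1.746155113)/0.041579 = 1.891312
  sinθ=0.320647, cosθ=0.947199
  F = (M+m)·ẍ + m·l·cosθ·θ̈ − m·l·sinθ·θ̇² = 3.094092 + 0.271105 − 0.147954 = 3.217243
step 2→3:
  ẍ = (ẋ'−ẋ)/dt = (1.609421549−1.066269063)/0.041579 = 13.063145
  θ̈ = (θ̇'−θ̇)/dt = (1.124519965−1.824793965)/0.041579 = -16.842012
  sinθ=0.388511, cosθ=0.921444
  F = (M+m)·ẍ + m·l·cosθ·θ̈ − m·l·sinθ·θ̇² = 17.231084 + -2.348530 − 0.195778 = 14.686776

F_0 = 3.014952 N
F_1 = 3.217243 N
F_2 = 14.686776 N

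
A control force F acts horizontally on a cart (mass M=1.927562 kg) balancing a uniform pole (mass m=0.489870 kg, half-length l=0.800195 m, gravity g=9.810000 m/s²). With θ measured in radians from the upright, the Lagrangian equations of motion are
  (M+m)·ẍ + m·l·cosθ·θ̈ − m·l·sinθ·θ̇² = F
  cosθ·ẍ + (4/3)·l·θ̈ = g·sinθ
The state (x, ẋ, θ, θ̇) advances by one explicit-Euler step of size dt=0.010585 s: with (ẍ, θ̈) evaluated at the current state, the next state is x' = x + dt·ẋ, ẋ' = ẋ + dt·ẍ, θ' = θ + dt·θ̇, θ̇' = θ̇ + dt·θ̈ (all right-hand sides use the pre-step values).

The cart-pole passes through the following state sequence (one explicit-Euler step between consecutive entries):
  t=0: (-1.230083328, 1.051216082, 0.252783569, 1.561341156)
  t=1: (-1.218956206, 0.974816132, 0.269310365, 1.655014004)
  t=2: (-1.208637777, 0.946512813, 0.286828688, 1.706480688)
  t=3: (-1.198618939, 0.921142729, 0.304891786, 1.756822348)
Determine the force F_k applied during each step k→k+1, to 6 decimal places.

step 0→1:
  ẍ = (ẋ'−ẋ)/dt = (0.974816132−1.051216082)/0.010585 = -7.217756
  θ̈ = (θ̇'−θ̇)/dt = (1.655014004−1.561341156)/0.010585 = 8.849584
  sinθ=0.250100, cosθ=0.968220
  F = (M+m)·ẍ + m·l·cosθ·θ̈ − m·l·sinθ·θ̇² = -17.448435 + 3.358718 − 0.238993 = -14.328710
step 1→2:
  ẍ = (ẋ'−ẋ)/dt = (0.946512813−0.974816132)/0.010585 = -2.673908
  θ̈ = (θ̇'−θ̇)/dt = (1.706480688−1.655014004)/0.010585 = 4.862228
  sinθ=0.266067, cosθ=0.963955
  F = (M+m)·ẍ + m·l·cosθ·θ̈ − m·l·sinθ·θ̇² = -6.463992 + 1.837251 − 0.285674 = -4.912414
step 2→3:
  ẍ = (ẋ'−ẋ)/dt = (0.921142729−0.946512813)/0.010585 = -2.396796
  θ̈ = (θ̇'−θ̇)/dt = (1.756822348−1.706480688)/0.010585 = 4.755943
  sinθ=0.282912, cosθ=0.959146
  F = (M+m)·ẍ + m·l·cosθ·θ̈ − m·l·sinθ·θ̇² = -5.794091 + 1.788126 − 0.322947 = -4.328912

F_0 = -14.328710 N
F_1 = -4.912414 N
F_2 = -4.328912 N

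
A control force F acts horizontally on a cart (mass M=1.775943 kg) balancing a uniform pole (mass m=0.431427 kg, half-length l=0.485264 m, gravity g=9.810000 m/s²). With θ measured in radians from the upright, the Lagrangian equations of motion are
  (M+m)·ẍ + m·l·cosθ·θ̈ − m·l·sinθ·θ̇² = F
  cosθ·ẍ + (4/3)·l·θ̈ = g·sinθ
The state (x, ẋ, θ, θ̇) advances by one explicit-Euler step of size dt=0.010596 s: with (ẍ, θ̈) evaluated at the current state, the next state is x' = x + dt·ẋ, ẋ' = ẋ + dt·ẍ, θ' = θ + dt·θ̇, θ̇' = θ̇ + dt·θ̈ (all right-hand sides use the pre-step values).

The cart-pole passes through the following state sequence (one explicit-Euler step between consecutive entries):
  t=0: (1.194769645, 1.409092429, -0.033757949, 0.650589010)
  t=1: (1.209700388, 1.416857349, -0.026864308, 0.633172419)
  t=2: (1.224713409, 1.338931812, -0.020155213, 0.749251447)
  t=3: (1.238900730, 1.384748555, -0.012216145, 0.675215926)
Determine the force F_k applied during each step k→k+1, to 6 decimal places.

F_0 = 1.276666 N
F_1 = -13.938612 N
F_2 = 8.084463 N

step 0→1:
  ẍ = (ẋ'−ẋ)/dt = (1.416857349−1.409092429)/0.010596 = 0.732816
  θ̈ = (θ̇'−θ̇)/dt = (0.633172419−0.650589010)/0.010596 = -1.643695
  sinθ=-0.033752, cosθ=0.999430
  F = (M+m)·ẍ + m·l·cosθ·θ̈ − m·l·sinθ·θ̇² = 1.617596 + -0.343921 − -0.002991 = 1.276666
step 1→2:
  ẍ = (ẋ'−ẋ)/dt = (1.338931812−1.416857349)/0.010596 = -7.354241
  θ̈ = (θ̇'−θ̇)/dt = (0.749251447−0.633172419)/0.010596 = 10.954986
  sinθ=-0.026861, cosθ=0.999639
  F = (M+m)·ẍ + m·l·cosθ·θ̈ − m·l·sinθ·θ̇² = -16.233531 + 2.292664 − -0.002255 = -13.938612
step 2→3:
  ẍ = (ẋ'−ẋ)/dt = (1.384748555−1.338931812)/0.010596 = 4.323966
  θ̈ = (θ̇'−θ̇)/dt = (0.675215926−0.749251447)/0.010596 = -6.987120
  sinθ=-0.020154, cosθ=0.999797
  F = (M+m)·ẍ + m·l·cosθ·θ̈ − m·l·sinθ·θ̇² = 9.544593 + -1.462498 − -0.002369 = 8.084463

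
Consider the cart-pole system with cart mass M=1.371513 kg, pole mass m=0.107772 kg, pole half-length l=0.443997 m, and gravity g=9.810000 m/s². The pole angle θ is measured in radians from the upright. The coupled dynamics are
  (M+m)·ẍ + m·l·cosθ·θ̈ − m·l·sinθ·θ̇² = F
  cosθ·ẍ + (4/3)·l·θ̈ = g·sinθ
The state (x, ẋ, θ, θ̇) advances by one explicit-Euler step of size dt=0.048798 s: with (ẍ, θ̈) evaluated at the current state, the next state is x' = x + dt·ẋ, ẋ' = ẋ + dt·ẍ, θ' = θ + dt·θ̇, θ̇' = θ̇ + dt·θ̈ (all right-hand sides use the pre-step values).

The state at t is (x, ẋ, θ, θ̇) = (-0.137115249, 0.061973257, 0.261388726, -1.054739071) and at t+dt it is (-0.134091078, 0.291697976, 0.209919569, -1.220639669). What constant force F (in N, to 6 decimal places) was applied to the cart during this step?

ẍ = (ẋ'−ẋ)/dt = (0.291697976−0.061973257)/0.048798 = 4.707667
θ̈ = (θ̇'−θ̇)/dt = (-1.220639669−-1.054739071)/0.048798 = -3.399742
sinθ=0.258422, cosθ=0.966032
F = (M+m)·ẍ + m·l·cosθ·θ̈ − m·l·sinθ·θ̇² = 6.963981 + -0.157153 − 0.013756 = 6.793071

F = 6.793071 N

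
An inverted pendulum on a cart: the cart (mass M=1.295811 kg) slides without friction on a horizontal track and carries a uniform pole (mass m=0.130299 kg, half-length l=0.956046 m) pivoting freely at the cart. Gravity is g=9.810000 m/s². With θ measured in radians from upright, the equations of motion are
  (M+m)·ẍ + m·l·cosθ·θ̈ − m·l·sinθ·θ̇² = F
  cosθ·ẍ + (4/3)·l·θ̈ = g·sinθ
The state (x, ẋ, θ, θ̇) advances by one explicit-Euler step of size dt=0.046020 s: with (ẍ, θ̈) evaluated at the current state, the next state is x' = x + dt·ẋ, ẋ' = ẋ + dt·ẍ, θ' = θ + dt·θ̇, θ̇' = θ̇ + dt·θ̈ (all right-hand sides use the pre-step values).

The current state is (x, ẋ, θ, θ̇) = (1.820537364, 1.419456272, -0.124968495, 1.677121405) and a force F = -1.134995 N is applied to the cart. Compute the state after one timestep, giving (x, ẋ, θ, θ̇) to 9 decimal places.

sinθ=-0.124643474, cosθ=0.992201595
temp = (F + m·l·θ̇²·sinθ)/(M+m) = (-1.134995 + -0.043673543)/1.426110 = -0.826492026
θ̈ = (g·sinθ − cosθ·temp)/(l·(4/3 − m·cos²θ/(M+m))) = -0.338768537
ẍ = temp − m·l·θ̈·cosθ/(M+m) = -0.797131094
Euler: x'=1.820537364+0.046020·1.419456272=1.885860742, ẋ'=1.419456272+0.046020·-0.797131094=1.382772299
       θ'=-0.124968495+0.046020·1.677121405=-0.047787368, θ̇'=1.677121405+0.046020·-0.338768537=1.661531277

(1.885860742, 1.382772299, -0.047787368, 1.661531277)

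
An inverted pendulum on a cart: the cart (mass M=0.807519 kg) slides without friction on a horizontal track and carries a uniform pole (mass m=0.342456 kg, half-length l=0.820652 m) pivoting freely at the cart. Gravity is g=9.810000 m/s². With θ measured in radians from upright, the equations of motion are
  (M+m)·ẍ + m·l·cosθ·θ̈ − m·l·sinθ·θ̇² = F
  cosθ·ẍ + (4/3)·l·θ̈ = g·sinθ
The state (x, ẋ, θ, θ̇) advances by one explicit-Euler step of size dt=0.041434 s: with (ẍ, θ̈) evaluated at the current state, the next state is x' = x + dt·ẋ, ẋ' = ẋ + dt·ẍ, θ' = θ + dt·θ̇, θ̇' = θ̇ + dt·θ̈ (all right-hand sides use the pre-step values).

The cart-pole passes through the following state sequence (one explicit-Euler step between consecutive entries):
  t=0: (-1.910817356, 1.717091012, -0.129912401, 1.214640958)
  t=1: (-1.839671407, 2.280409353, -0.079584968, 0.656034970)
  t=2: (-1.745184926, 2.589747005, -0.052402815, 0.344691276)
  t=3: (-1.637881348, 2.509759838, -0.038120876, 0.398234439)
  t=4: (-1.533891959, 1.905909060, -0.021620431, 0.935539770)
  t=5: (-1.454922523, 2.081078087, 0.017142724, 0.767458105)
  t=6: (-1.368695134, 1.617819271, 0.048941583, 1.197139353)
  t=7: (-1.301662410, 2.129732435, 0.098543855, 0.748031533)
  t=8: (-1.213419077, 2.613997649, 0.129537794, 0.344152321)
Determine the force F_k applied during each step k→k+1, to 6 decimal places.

F_0 = 11.931299 N
F_1 = 6.490003 N
F_2 = -1.855573 N
F_3 = -13.116036 N
F_4 = 3.727233 N
F_5 = -9.946299 N
F_6 = 11.145582 N
F_7 = 10.698881 N

step 0→1:
  ẍ = (ẋ'−ẋ)/dt = (2.280409353−1.717091012)/0.041434 = 13.595558
  θ̈ = (θ̇'−θ̇)/dt = (0.656034970−1.214640958)/0.041434 = -13.481826
  sinθ=-0.129547, cosθ=0.991573
  F = (M+m)·ẍ + m·l·cosθ·θ̈ − m·l·sinθ·θ̇² = 15.634552 + -3.756967 − -0.053714 = 11.931299
step 1→2:
  ẍ = (ẋ'−ẋ)/dt = (2.589747005−2.280409353)/0.041434 = 7.465793
  θ̈ = (θ̇'−θ̇)/dt = (0.344691276−0.656034970)/0.041434 = -7.514208
  sinθ=-0.079501, cosθ=0.996835
  F = (M+m)·ẍ + m·l·cosθ·θ̈ − m·l·sinθ·θ̇² = 8.585475 + -2.105088 − -0.009616 = 6.490003
step 2→3:
  ẍ = (ẋ'−ẋ)/dt = (2.509759838−2.589747005)/0.041434 = -1.930472
  θ̈ = (θ̇'−θ̇)/dt = (0.398234439−0.344691276)/0.041434 = 1.292252
  sinθ=-0.052379, cosθ=0.998627
  F = (M+m)·ẍ + m·l·cosθ·θ̈ − m·l·sinθ·θ̇² = -2.219994 + 0.362672 − -0.001749 = -1.855573
step 3→4:
  ẍ = (ẋ'−ẋ)/dt = (1.905909060−2.509759838)/0.041434 = -14.573799
  θ̈ = (θ̇'−θ̇)/dt = (0.935539770−0.398234439)/0.041434 = 12.967740
  sinθ=-0.038112, cosθ=0.999273
  F = (M+m)·ẍ + m·l·cosθ·θ̈ − m·l·sinθ·θ̇² = -16.759504 + 3.641770 − -0.001699 = -13.116036
step 4→5:
  ẍ = (ẋ'−ẋ)/dt = (2.081078087−1.905909060)/0.041434 = 4.227664
  θ̈ = (θ̇'−θ̇)/dt = (0.767458105−0.935539770)/0.041434 = -4.056612
  sinθ=-0.021619, cosθ=0.999766
  F = (M+m)·ẍ + m·l·cosθ·θ̈ − m·l·sinθ·θ̇² = 4.861708 + -1.139792 − -0.005318 = 3.727233
step 5→6:
  ẍ = (ẋ'−ẋ)/dt = (1.617819271−2.081078087)/0.041434 = -11.180644
  θ̈ = (θ̇'−θ̇)/dt = (1.197139353−0.767458105)/0.041434 = 10.370257
  sinθ=0.017142, cosθ=0.999853
  F = (M+m)·ẍ + m·l·cosθ·θ̈ − m·l·sinθ·θ̇² = -12.857461 + 2.914000 − 0.002837 = -9.946299
step 6→7:
  ẍ = (ẋ'−ẋ)/dt = (2.129732435−1.617819271)/0.041434 = 12.354906
  θ̈ = (θ̇'−θ̇)/dt = (0.748031533−1.197139353)/0.041434 = -10.839113
  sinθ=0.048922, cosθ=0.998803
  F = (M+m)·ẍ + m·l·cosθ·θ̈ − m·l·sinθ·θ̇² = 14.207833 + -3.042547 − 0.019704 = 11.145582
step 7→8:
  ẍ = (ẋ'−ẋ)/dt = (2.613997649−2.129732435)/0.041434 = 11.687629
  θ̈ = (θ̇'−θ̇)/dt = (0.344152321−0.748031533)/0.041434 = -9.747531
  sinθ=0.098384, cosθ=0.995148
  F = (M+m)·ẍ + m·l·cosθ·θ̈ − m·l·sinθ·θ̇² = 13.440481 + -2.726129 − 0.015471 = 10.698881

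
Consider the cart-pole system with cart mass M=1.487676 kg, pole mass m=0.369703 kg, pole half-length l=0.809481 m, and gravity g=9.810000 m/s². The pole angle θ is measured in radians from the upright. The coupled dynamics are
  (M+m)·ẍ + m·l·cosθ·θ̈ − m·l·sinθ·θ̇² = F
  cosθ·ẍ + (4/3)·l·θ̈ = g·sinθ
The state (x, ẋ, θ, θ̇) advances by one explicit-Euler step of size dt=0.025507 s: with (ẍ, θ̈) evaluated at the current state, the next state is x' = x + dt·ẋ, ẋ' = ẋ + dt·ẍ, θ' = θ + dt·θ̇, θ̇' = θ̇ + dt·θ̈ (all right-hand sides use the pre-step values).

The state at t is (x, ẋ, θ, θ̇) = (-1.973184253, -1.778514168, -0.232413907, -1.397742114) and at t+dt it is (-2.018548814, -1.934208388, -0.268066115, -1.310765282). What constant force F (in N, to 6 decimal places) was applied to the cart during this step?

ẍ = (ẋ'−ẋ)/dt = (-1.934208388−-1.778514168)/0.025507 = -6.103980
θ̈ = (θ̇'−θ̇)/dt = (-1.310765282−-1.397742114)/0.025507 = 3.409920
sinθ=-0.230327, cosθ=0.973113
F = (M+m)·ẍ + m·l·cosθ·θ̈ − m·l·sinθ·θ̇² = -11.337404 + 0.993041 − -0.134666 = -10.209697

F = -10.209697 N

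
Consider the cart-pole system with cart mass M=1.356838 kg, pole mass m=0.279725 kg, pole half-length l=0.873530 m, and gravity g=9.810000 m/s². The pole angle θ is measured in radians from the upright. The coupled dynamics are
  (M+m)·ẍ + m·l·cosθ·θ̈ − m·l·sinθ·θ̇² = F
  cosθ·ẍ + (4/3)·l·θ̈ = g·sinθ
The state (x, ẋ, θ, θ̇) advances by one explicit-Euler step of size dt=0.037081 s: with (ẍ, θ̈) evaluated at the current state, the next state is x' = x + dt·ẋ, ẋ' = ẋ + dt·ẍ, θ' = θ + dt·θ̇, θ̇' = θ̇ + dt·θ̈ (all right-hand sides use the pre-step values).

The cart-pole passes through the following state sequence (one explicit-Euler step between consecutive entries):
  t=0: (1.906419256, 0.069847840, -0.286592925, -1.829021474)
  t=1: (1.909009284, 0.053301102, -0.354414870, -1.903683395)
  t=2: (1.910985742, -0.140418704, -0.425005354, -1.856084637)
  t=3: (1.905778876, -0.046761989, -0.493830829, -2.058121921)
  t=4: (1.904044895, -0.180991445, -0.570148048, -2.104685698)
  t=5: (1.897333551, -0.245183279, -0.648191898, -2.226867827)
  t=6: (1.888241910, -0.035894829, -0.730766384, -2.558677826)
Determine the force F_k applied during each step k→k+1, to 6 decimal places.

step 0→1:
  ẍ = (ẋ'−ẋ)/dt = (0.053301102−0.069847840)/0.037081 = -0.446232
  θ̈ = (θ̇'−θ̇)/dt = (-1.903683395−-1.829021474)/0.037081 = -2.013482
  sinθ=-0.282686, cosθ=0.959213
  F = (M+m)·ẍ + m·l·cosθ·θ̈ − m·l·sinθ·θ̇² = -0.730287 + -0.471924 − -0.231074 = -0.971137
step 1→2:
  ẍ = (ẋ'−ẋ)/dt = (-0.140418704−0.053301102)/0.037081 = -5.224234
  θ̈ = (θ̇'−θ̇)/dt = (-1.856084637−-1.903683395)/0.037081 = 1.283643
  sinθ=-0.347042, cosθ=0.937850
  F = (M+m)·ẍ + m·l·cosθ·θ̈ − m·l·sinθ·θ̇² = -8.549787 + 0.294162 − -0.307312 = -7.948313
step 2→3:
  ẍ = (ẋ'−ẋ)/dt = (-0.046761989−-0.140418704)/0.037081 = 2.525733
  θ̈ = (θ̇'−θ̇)/dt = (-2.058121921−-1.856084637)/0.037081 = -5.448539
  sinθ=-0.412326, cosθ=0.911037
  F = (M+m)·ẍ + m·l·cosθ·θ̈ − m·l·sinθ·θ̇² = 4.133522 + -1.212900 − -0.347092 = 3.267714
step 3→4:
  ẍ = (ẋ'−ẋ)/dt = (-0.180991445−-0.046761989)/0.037081 = -3.619898
  θ̈ = (θ̇'−θ̇)/dt = (-2.104685698−-2.058121921)/0.037081 = -1.255731
  sinθ=-0.474002, cosθ=0.880524
  F = (M+m)·ẍ + m·l·cosθ·θ̈ − m·l·sinθ·θ̇² = -5.924192 + -0.270176 − -0.490605 = -5.703763
step 4→5:
  ẍ = (ẋ'−ẋ)/dt = (-0.245183279−-0.180991445)/0.037081 = -1.731125
  θ̈ = (θ̇'−θ̇)/dt = (-2.226867827−-2.104685698)/0.037081 = -3.295006
  sinθ=-0.539757, cosθ=0.841821
  F = (M+m)·ẍ + m·l·cosθ·θ̈ − m·l·sinθ·θ̇² = -2.833095 + -0.677774 − -0.584227 = -2.926642
step 5→6:
  ẍ = (ẋ'−ẋ)/dt = (-0.035894829−-0.245183279)/0.037081 = 5.644089
  θ̈ = (θ̇'−θ̇)/dt = (-2.558677826−-2.226867827)/0.037081 = -8.948248
  sinθ=-0.603746, cosθ=0.797177
  F = (M+m)·ẍ + m·l·cosθ·θ̈ − m·l·sinθ·θ̇² = 9.236907 + -1.743018 − -0.731564 = 8.225453

F_0 = -0.971137 N
F_1 = -7.948313 N
F_2 = 3.267714 N
F_3 = -5.703763 N
F_4 = -2.926642 N
F_5 = 8.225453 N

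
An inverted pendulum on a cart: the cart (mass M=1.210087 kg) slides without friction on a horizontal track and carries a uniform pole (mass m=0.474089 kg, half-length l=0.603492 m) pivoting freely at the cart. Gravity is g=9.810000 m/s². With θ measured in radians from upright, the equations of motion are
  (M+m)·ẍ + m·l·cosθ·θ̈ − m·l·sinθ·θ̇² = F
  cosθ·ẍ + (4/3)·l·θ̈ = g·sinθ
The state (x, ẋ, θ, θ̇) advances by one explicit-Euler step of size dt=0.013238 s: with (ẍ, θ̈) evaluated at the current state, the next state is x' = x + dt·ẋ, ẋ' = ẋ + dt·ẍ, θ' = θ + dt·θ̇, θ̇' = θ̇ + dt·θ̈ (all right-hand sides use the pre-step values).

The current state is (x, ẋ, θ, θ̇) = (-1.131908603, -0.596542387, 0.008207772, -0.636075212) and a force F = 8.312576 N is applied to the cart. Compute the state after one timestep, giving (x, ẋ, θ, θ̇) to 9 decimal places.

sinθ=0.008207680, cosθ=0.999966316
temp = (F + m·l·θ̇²·sinθ)/(M+m) = (8.312576 + 0.000950099)/1.684176 = 4.936257314
θ̈ = (g·sinθ − cosθ·temp)/(l·(4/3 − m·cos²θ/(M+m))) = -7.649141054
ẍ = temp − m·l·θ̈·cosθ/(M+m) = 6.235654622
Euler: x'=-1.131908603+0.013238·-0.596542387=-1.139805631, ẋ'=-0.596542387+0.013238·6.235654622=-0.513994791
       θ'=0.008207772+0.013238·-0.636075212=-0.000212592, θ̇'=-0.636075212+0.013238·-7.649141054=-0.737334541

(-1.139805631, -0.513994791, -0.000212592, -0.737334541)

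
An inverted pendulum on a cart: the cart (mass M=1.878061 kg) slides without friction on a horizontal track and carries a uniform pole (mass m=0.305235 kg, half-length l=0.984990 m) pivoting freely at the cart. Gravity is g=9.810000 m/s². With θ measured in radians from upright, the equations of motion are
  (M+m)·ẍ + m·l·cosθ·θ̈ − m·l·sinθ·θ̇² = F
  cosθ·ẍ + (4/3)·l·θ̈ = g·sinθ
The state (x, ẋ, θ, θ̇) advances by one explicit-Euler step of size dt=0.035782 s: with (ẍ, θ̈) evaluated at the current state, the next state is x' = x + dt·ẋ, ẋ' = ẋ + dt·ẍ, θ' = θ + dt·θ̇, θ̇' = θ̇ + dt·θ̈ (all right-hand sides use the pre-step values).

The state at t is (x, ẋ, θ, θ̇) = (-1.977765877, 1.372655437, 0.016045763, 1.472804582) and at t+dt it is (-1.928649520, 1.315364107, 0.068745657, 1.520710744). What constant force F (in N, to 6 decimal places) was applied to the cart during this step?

ẍ = (ẋ'−ẋ)/dt = (1.315364107−1.372655437)/0.035782 = -1.601122
θ̈ = (θ̇'−θ̇)/dt = (1.520710744−1.472804582)/0.035782 = 1.338834
sinθ=0.016045, cosθ=0.999871
F = (M+m)·ẍ + m·l·cosθ·θ̈ − m·l·sinθ·θ̇² = -3.495722 + 0.402473 − 0.010464 = -3.103713

F = -3.103713 N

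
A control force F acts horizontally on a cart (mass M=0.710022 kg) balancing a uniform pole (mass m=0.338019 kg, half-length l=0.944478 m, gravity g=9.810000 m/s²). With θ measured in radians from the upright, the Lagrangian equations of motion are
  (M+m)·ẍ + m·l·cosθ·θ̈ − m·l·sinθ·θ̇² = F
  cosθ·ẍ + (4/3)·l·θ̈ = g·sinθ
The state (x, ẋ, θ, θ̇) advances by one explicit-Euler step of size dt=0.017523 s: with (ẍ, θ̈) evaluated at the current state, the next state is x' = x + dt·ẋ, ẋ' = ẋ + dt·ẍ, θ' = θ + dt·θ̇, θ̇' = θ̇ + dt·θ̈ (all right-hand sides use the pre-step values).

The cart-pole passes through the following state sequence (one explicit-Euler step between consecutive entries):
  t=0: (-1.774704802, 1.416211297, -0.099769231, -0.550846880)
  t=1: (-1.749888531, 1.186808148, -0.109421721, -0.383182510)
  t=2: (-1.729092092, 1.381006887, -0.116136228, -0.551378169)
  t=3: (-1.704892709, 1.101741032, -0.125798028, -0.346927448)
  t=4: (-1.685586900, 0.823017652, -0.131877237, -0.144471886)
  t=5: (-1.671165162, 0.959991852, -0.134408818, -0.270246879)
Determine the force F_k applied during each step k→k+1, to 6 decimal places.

step 0→1:
  ẍ = (ẋ'−ẋ)/dt = (1.186808148−1.416211297)/0.017523 = -13.091545
  θ̈ = (θ̇'−θ̇)/dt = (-0.383182510−-0.550846880)/0.017523 = 9.568246
  sinθ=-0.099604, cosθ=0.995027
  F = (M+m)·ẍ + m·l·cosθ·θ̈ − m·l·sinθ·θ̇² = -13.720476 + 3.039487 − -0.009649 = -10.671341
step 1→2:
  ẍ = (ẋ'−ẋ)/dt = (1.381006887−1.186808148)/0.017523 = 11.082505
  θ̈ = (θ̇'−θ̇)/dt = (-0.551378169−-0.383182510)/0.017523 = -9.598565
  sinθ=-0.109203, cosθ=0.994019
  F = (M+m)·ẍ + m·l·cosθ·θ̈ − m·l·sinθ·θ̇² = 11.614920 + -3.046030 − -0.005119 = 8.574009
step 2→3:
  ẍ = (ẋ'−ẋ)/dt = (1.101741032−1.381006887)/0.017523 = -15.937103
  θ̈ = (θ̇'−θ̇)/dt = (-0.346927448−-0.551378169)/0.017523 = 11.667564
  sinθ=-0.115875, cosθ=0.993264
  F = (M+m)·ẍ + m·l·cosθ·θ̈ − m·l·sinθ·θ̇² = -16.702737 + 3.699796 − -0.011247 = -12.991695
step 3→4:
  ẍ = (ẋ'−ẋ)/dt = (0.823017652−1.101741032)/0.017523 = -15.906145
  θ̈ = (θ̇'−θ̇)/dt = (-0.144471886−-0.346927448)/0.017523 = 11.553704
  sinθ=-0.125466, cosθ=0.992098
  F = (M+m)·ẍ + m·l·cosθ·θ̈ − m·l·sinθ·θ̇² = -16.670292 + 3.659390 − -0.004821 = -13.006081
step 4→5:
  ẍ = (ẋ'−ẋ)/dt = (0.959991852−0.823017652)/0.017523 = 7.816824
  θ̈ = (θ̇'−θ̇)/dt = (-0.270246879−-0.144471886)/0.017523 = -7.177709
  sinθ=-0.131495, cosθ=0.991317
  F = (M+m)·ẍ + m·l·cosθ·θ̈ − m·l·sinθ·θ̇² = 8.192352 + -2.271597 − -0.000876 = 5.921631

F_0 = -10.671341 N
F_1 = 8.574009 N
F_2 = -12.991695 N
F_3 = -13.006081 N
F_4 = 5.921631 N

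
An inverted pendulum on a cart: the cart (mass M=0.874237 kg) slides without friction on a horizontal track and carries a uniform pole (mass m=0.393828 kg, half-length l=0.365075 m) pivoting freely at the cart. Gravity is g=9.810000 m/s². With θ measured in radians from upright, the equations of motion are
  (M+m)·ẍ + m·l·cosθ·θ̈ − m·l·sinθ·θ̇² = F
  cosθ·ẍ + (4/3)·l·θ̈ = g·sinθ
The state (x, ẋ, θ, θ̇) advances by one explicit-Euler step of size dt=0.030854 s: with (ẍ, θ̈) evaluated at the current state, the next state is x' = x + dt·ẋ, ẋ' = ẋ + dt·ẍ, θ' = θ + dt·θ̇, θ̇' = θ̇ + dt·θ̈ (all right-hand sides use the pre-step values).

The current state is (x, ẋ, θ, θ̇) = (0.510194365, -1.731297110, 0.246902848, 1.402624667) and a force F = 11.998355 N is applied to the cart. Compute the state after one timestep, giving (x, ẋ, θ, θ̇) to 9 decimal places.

sinθ=0.244401908, cosθ=0.969674021
temp = (F + m·l·θ̇²·sinθ)/(M+m) = (11.998355 + 0.069131538)/1.268065 = 9.516457389
θ̈ = (g·sinθ − cosθ·temp)/(l·(4/3 − m·cos²θ/(M+m))) = -17.967019043
ẍ = temp − m·l·θ̈·cosθ/(M+m) = 11.491829675
Euler: x'=0.510194365+0.030854·-1.731297110=0.456776924, ẋ'=-1.731297110+0.030854·11.491829675=-1.376728197
       θ'=0.246902848+0.030854·1.402624667=0.290179429, θ̇'=1.402624667+0.030854·-17.967019043=0.848270261

(0.456776924, -1.376728197, 0.290179429, 0.848270261)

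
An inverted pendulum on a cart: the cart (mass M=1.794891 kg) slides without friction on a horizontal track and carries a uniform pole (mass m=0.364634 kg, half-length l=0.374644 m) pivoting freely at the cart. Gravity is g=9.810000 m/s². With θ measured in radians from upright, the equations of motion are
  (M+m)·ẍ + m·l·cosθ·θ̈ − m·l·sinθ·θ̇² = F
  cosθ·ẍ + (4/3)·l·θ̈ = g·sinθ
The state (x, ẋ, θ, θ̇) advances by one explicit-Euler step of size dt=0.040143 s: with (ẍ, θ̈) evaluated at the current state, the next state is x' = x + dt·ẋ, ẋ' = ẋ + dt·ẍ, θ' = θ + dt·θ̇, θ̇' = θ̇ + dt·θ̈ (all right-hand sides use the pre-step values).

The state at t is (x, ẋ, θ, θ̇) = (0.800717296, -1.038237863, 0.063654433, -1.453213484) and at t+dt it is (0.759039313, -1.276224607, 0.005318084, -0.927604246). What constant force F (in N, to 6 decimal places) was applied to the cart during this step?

ẍ = (ẋ'−ẋ)/dt = (-1.276224607−-1.038237863)/0.040143 = -5.928474
θ̈ = (θ̇'−θ̇)/dt = (-0.927604246−-1.453213484)/0.040143 = 13.093422
sinθ=0.063611, cosθ=0.997975
F = (M+m)·ẍ + m·l·cosθ·θ̈ − m·l·sinθ·θ̇² = -12.802688 + 1.785043 − 0.018351 = -11.035997

F = -11.035997 N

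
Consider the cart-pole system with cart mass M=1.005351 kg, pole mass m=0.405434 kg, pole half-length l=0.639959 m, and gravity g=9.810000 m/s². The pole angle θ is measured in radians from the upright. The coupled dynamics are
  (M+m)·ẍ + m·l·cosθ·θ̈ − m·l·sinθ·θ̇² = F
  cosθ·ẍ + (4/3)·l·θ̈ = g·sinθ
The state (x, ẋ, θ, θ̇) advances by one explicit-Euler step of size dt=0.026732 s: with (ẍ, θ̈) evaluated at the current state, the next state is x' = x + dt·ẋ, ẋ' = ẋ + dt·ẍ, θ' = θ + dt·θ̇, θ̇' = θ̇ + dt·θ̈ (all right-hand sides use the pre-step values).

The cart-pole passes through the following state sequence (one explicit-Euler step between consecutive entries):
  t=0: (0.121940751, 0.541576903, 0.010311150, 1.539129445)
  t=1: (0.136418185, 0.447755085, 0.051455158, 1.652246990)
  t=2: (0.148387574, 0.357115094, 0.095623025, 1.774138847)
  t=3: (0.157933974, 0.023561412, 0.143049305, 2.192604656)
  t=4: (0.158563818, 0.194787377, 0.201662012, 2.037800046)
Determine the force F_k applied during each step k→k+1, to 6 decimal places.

step 0→1:
  ẍ = (ẋ'−ẋ)/dt = (0.447755085−0.541576903)/0.026732 = -3.509719
  θ̈ = (θ̇'−θ̇)/dt = (1.652246990−1.539129445)/0.026732 = 4.231541
  sinθ=0.010311, cosθ=0.999947
  F = (M+m)·ẍ + m·l·cosθ·θ̈ − m·l·sinθ·θ̇² = -4.951459 + 1.097862 − 0.006338 = -3.859935
step 1→2:
  ẍ = (ẋ'−ẋ)/dt = (0.357115094−0.447755085)/0.026732 = -3.390692
  θ̈ = (θ̇'−θ̇)/dt = (1.774138847−1.652246990)/0.026732 = 4.559773
  sinθ=0.051432, cosθ=0.998676
  F = (M+m)·ẍ + m·l·cosθ·θ̈ − m·l·sinθ·θ̇² = -4.783538 + 1.181518 − 0.036430 = -3.638450
step 2→3:
  ẍ = (ẋ'−ẋ)/dt = (0.023561412−0.357115094)/0.026732 = -12.477693
  θ̈ = (θ̇'−θ̇)/dt = (2.192604656−1.774138847)/0.026732 = 15.654115
  sinθ=0.095477, cosθ=0.995432
  F = (M+m)·ẍ + m·l·cosθ·θ̈ − m·l·sinθ·θ̇² = -17.603342 + 4.043079 − 0.077974 = -13.638236
step 3→4:
  ẍ = (ẋ'−ẋ)/dt = (0.194787377−0.023561412)/0.026732 = 6.405281
  θ̈ = (θ̇'−θ̇)/dt = (2.037800046−2.192604656)/0.026732 = -5.790985
  sinθ=0.142562, cosθ=0.989786
  F = (M+m)·ẍ + m·l·cosθ·θ̈ − m·l·sinθ·θ̇² = 9.036474 + -1.487188 − 0.177827 = 7.371459

F_0 = -3.859935 N
F_1 = -3.638450 N
F_2 = -13.638236 N
F_3 = 7.371459 N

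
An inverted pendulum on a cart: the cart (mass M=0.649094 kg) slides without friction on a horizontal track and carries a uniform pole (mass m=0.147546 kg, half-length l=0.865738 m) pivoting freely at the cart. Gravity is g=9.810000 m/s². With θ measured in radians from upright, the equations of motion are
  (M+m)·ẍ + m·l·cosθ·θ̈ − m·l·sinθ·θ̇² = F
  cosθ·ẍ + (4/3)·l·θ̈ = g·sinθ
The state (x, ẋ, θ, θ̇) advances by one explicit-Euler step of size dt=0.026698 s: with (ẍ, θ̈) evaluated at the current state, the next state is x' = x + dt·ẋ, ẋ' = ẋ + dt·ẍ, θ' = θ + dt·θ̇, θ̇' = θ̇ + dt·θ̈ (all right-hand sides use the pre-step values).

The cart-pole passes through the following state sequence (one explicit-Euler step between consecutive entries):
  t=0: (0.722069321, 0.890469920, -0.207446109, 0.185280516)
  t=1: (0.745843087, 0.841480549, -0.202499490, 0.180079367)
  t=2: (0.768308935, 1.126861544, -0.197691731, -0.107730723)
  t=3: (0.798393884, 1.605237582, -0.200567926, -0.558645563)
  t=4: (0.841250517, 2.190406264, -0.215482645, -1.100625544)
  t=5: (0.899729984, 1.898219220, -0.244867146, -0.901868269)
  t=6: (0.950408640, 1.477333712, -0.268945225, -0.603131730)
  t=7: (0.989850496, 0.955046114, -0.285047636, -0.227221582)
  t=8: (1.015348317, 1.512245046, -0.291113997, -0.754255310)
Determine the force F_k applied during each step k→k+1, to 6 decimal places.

step 0→1:
  ẍ = (ẋ'−ẋ)/dt = (0.841480549−0.890469920)/0.026698 = -1.834945
  θ̈ = (θ̇'−θ̇)/dt = (0.180079367−0.185280516)/0.026698 = -0.194814
  sinθ=-0.205961, cosθ=0.978560
  F = (M+m)·ẍ + m·l·cosθ·θ̈ − m·l·sinθ·θ̇² = -1.461791 + -0.024351 − -0.000903 = -1.485239
step 1→2:
  ẍ = (ẋ'−ẋ)/dt = (1.126861544−0.841480549)/0.026698 = 10.689227
  θ̈ = (θ̇'−θ̇)/dt = (-0.107730723−0.180079367)/0.026698 = -10.780212
  sinθ=-0.201118, cosθ=0.979567
  F = (M+m)·ẍ + m·l·cosθ·θ̈ − m·l·sinθ·θ̇² = 8.515466 + -1.348886 − -0.000833 = 7.167413
step 2→3:
  ẍ = (ẋ'−ẋ)/dt = (1.605237582−1.126861544)/0.026698 = 17.918048
  θ̈ = (θ̇'−θ̇)/dt = (-0.558645563−-0.107730723)/0.026698 = -16.889461
  sinθ=-0.196407, cosθ=0.980523
  F = (M+m)·ẍ + m·l·cosθ·θ̈ − m·l·sinθ·θ̇² = 14.274234 + -2.115375 − -0.000291 = 12.159150
step 3→4:
  ẍ = (ẋ'−ẋ)/dt = (2.190406264−1.605237582)/0.026698 = 21.918072
  θ̈ = (θ̇'−θ̇)/dt = (-1.100625544−-0.558645563)/0.026698 = -20.300396
  sinθ=-0.199226, cosθ=0.979954
  F = (M+m)·ẍ + m·l·cosθ·θ̈ − m·l·sinθ·θ̇² = 17.460813 + -2.541113 − -0.007942 = 14.927642
step 4→5:
  ẍ = (ẋ'−ẋ)/dt = (1.898219220−2.190406264)/0.026698 = -10.944155
  θ̈ = (θ̇'−θ̇)/dt = (-0.901868269−-1.100625544)/0.026698 = 7.444650
  sinθ=-0.213819, cosθ=0.976873
  F = (M+m)·ẍ + m·l·cosθ·θ̈ − m·l·sinθ·θ̇² = -8.718551 + 0.928959 − -0.033086 = -7.756507
step 5→6:
  ẍ = (ẋ'−ẋ)/dt = (1.477333712−1.898219220)/0.026698 = -15.764683
  θ̈ = (θ̇'−θ̇)/dt = (-0.603131730−-0.901868269)/0.026698 = 11.189473
  sinθ=-0.242427, cosθ=0.970170
  F = (M+m)·ẍ + m·l·cosθ·θ̈ − m·l·sinθ·θ̇² = -12.558777 + 1.386664 − -0.025187 = -11.146926
step 6→7:
  ẍ = (ẋ'−ẋ)/dt = (0.955046114−1.477333712)/0.026698 = -19.562799
  θ̈ = (θ̇'−θ̇)/dt = (-0.227221582−-0.603131730)/0.026698 = 14.080086
  sinθ=-0.265715, cosθ=0.964052
  F = (M+m)·ẍ + m·l·cosθ·θ̈ − m·l·sinθ·θ̇² = -15.584508 + 1.733882 − -0.012347 = -13.838279
step 7→8:
  ẍ = (ẋ'−ẋ)/dt = (1.512245046−0.955046114)/0.026698 = 20.870437
  θ̈ = (θ̇'−θ̇)/dt = (-0.754255310−-0.227221582)/0.026698 = -19.740570
  sinθ=-0.281203, cosθ=0.959648
  F = (M+m)·ẍ + m·l·cosθ·θ̈ − m·l·sinθ·θ̇² = 16.626225 + -2.419835 − -0.001855 = 14.208245

F_0 = -1.485239 N
F_1 = 7.167413 N
F_2 = 12.159150 N
F_3 = 14.927642 N
F_4 = -7.756507 N
F_5 = -11.146926 N
F_6 = -13.838279 N
F_7 = 14.208245 N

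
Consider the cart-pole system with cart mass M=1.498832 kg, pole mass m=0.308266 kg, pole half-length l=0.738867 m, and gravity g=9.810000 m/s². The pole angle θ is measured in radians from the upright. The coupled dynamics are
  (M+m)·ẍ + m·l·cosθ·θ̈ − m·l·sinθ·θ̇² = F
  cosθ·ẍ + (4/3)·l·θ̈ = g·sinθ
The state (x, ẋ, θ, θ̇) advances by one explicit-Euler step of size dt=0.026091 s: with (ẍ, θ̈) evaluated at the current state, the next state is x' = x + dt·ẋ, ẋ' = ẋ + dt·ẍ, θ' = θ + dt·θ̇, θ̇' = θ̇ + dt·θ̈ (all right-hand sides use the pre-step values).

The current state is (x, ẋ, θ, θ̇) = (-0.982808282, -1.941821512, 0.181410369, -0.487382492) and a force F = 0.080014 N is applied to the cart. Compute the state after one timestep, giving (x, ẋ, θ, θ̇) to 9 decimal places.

(-1.033472347, -1.946974177, 0.168694072, -0.435364004)

sinθ=0.180416978, cosθ=0.983590217
temp = (F + m·l·θ̇²·sinθ)/(M+m) = (0.080014 + 0.009761333)/1.807098 = 0.049679283
θ̈ = (g·sinθ − cosθ·temp)/(l·(4/3 − m·cos²θ/(M+m))) = 1.993733016
ẍ = temp − m·l·θ̈·cosθ/(M+m) = -0.197488233
Euler: x'=-0.982808282+0.026091·-1.941821512=-1.033472347, ẋ'=-1.941821512+0.026091·-0.197488233=-1.946974177
       θ'=0.181410369+0.026091·-0.487382492=0.168694072, θ̇'=-0.487382492+0.026091·1.993733016=-0.435364004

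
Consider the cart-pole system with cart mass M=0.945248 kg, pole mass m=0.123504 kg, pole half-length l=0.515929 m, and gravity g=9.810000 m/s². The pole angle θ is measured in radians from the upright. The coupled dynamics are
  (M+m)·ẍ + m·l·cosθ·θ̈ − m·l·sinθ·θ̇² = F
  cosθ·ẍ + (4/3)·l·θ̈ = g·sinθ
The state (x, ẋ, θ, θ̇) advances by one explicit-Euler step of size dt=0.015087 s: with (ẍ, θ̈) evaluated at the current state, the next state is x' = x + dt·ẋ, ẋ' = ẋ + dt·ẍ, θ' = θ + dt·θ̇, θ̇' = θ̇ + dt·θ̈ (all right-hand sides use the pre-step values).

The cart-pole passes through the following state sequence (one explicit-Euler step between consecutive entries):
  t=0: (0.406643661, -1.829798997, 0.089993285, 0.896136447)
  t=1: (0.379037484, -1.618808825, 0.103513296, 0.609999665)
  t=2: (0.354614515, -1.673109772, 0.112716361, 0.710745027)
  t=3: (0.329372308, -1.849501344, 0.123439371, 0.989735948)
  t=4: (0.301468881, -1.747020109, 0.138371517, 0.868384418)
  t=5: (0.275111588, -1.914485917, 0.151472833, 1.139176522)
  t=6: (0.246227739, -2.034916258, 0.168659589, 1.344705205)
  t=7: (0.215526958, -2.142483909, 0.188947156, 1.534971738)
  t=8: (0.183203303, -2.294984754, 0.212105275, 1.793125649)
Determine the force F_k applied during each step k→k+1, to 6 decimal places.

step 0→1:
  ẍ = (ẋ'−ẋ)/dt = (-1.618808825−-1.829798997)/0.015087 = 13.984899
  θ̈ = (θ̇'−θ̇)/dt = (0.609999665−0.896136447)/0.015087 = -18.965784
  sinθ=0.089872, cosθ=0.995953
  F = (M+m)·ẍ + m·l·cosθ·θ̈ − m·l·sinθ·θ̇² = 14.946389 + -1.203596 − 0.004599 = 13.738194
step 1→2:
  ẍ = (ẋ'−ẋ)/dt = (-1.673109772−-1.618808825)/0.015087 = -3.599188
  θ̈ = (θ̇'−θ̇)/dt = (0.710745027−0.609999665)/0.015087 = 6.677627
  sinθ=0.103329, cosθ=0.994647
  F = (M+m)·ẍ + m·l·cosθ·θ̈ − m·l·sinθ·θ̇² = -3.846639 + 0.423216 − 0.002450 = -3.425873
step 2→3:
  ẍ = (ẋ'−ẋ)/dt = (-1.849501344−-1.673109772)/0.015087 = -11.691627
  θ̈ = (θ̇'−θ̇)/dt = (0.989735948−0.710745027)/0.015087 = 18.492140
  sinθ=0.112478, cosθ=0.993654
  F = (M+m)·ẍ + m·l·cosθ·θ̈ − m·l·sinθ·θ̇² = -12.495449 + 1.170829 − 0.003620 = -11.328241
step 3→4:
  ẍ = (ẋ'−ẋ)/dt = (-1.747020109−-1.849501344)/0.015087 = 6.792685
  θ̈ = (θ̇'−θ̇)/dt = (0.868384418−0.989735948)/0.015087 = -8.043450
  sinθ=0.123126, cosθ=0.992391
  F = (M+m)·ẍ + m·l·cosθ·θ̈ − m·l·sinθ·θ̇² = 7.259695 + -0.508623 − 0.007685 = 6.743387
step 4→5:
  ẍ = (ẋ'−ẋ)/dt = (-1.914485917−-1.747020109)/0.015087 = -11.100007
  θ̈ = (θ̇'−θ̇)/dt = (1.139176522−0.868384418)/0.015087 = 17.948704
  sinθ=0.137930, cosθ=0.990442
  F = (M+m)·ẍ + m·l·cosθ·θ̈ − m·l·sinθ·θ̇² = -11.863155 + 1.132747 − 0.006628 = -10.737035
step 5→6:
  ẍ = (ẋ'−ẋ)/dt = (-2.034916258−-1.914485917)/0.015087 = -7.982392
  θ̈ = (θ̇'−θ̇)/dt = (1.344705205−1.139176522)/0.015087 = 13.622899
  sinθ=0.150894, cosθ=0.988550
  F = (M+m)·ẍ + m·l·cosθ·θ̈ − m·l·sinθ·θ̇² = -8.531197 + 0.858102 − 0.012477 = -7.685572
step 6→7:
  ẍ = (ẋ'−ẋ)/dt = (-2.142483909−-2.034916258)/0.015087 = -7.129824
  θ̈ = (θ̇'−θ̇)/dt = (1.534971738−1.344705205)/0.015087 = 12.611290
  sinθ=0.167861, cosθ=0.985811
  F = (M+m)·ẍ + m·l·cosθ·θ̈ − m·l·sinθ·θ̇² = -7.620013 + 0.792180 − 0.019341 = -6.847174
step 7→8:
  ẍ = (ẋ'−ẋ)/dt = (-2.294984754−-2.142483909)/0.015087 = -10.108096
  θ̈ = (θ̇'−θ̇)/dt = (1.793125649−1.534971738)/0.015087 = 17.111017
  sinθ=0.187825, cosθ=0.982203
  F = (M+m)·ẍ + m·l·cosθ·θ̈ − m·l·sinθ·θ̇² = -10.803048 + 1.070897 − 0.028198 = -9.760349

F_0 = 13.738194 N
F_1 = -3.425873 N
F_2 = -11.328241 N
F_3 = 6.743387 N
F_4 = -10.737035 N
F_5 = -7.685572 N
F_6 = -6.847174 N
F_7 = -9.760349 N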